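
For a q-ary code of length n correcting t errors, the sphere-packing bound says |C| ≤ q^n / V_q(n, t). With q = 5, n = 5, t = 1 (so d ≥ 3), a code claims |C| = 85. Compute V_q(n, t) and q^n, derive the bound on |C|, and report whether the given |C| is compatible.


V_q(n, t) = 21, q^n = 3125, Hamming bound = 148, |C| = 85 ≤ bound (satisfied).

Step 1: Compute V_q(n, t) = Σ_{j=0}^1 C(n, j) (q−1)^j.
  j = 0: C(5,0)·(4)^0 = 1·1 = 1.
  j = 1: C(5,1)·(4)^1 = 5·4 = 20.
  V_q(n, t) = 1 + 20 = 21.
Step 2: q^n = 5^5 = 3125.
Step 3: Hamming bound ⌊q^n / V_q(n,t)⌋ = ⌊3125/21⌋ = 148.
Step 4: Compare |C| = 85 to 148: satisfied.
The claimed |C| lies below the Hamming bound.


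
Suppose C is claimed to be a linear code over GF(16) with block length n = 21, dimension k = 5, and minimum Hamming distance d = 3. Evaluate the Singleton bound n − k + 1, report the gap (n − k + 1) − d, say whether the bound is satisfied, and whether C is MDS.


Singleton RHS = n − k + 1 = 17, slack = 14, bound satisfied, not MDS.

Singleton bound: d ≤ n − k + 1.
Here n = 21, k = 5, so n − k + 1 = 17.
Given d = 3, check d ≤ 17: YES.
Slack = (n − k + 1) − d = 14.
The code is NOT MDS (slack = 14 > 0).
Description: the claimed parameters are [21, 5, 3]_16; such a code would be non-MDS.


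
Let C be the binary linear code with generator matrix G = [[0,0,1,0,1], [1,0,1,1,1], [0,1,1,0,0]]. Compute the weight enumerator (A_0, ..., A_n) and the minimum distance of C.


Weight distribution: A_0 = 1, A_2 = 4, A_4 = 3. Minimum distance d = 2.

Enumerate all 2^3 = 8 messages m ∈ F_2^3.
For each, compute codeword c = mG in F_2^5, then tally its weight.
  m = 000 → c = 00000, weight = 0.
  m = 100 → c = 00101, weight = 2.
  m = 010 → c = 10111, weight = 4.
  m = 110 → c = 10010, weight = 2.
  m = 001 → c = 01100, weight = 2.
  m = 101 → c = 01001, weight = 2.
  m = 011 → c = 11011, weight = 4.
  m = 111 → c = 11110, weight = 4.
Tally weights:
  weight 0: 1 codewords.
  weight 2: 4 codewords.
  weight 4: 3 codewords.
Minimum distance d = smallest w > 0 with A_w > 0 = 2.
Sanity: Σ A_w = 8 = 2^3 = 8 ✓.


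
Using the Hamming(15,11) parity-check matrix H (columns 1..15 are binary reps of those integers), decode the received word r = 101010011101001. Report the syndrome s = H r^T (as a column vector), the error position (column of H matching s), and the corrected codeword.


s = (1, 1, 1, 1)^T, error position = 15, corrected codeword c = 101010011101000

Compute s = H r^T mod 2 one row at a time:
  s_1 = 1 + 1 + 1 + 0 + 1 + 0 + 0 + 1 = 5 ≡ 1 (mod 2).
  s_2 = 0 + 1 + 0 + 0 + 1 + 0 + 0 + 1 = 3 ≡ 1 (mod 2).
  s_3 = 0 + 1 + 0 + 0 + 1 + 0 + 0 + 1 = 3 ≡ 1 (mod 2).
  s_4 = 1 + 1 + 1 + 0 + 1 + 0 + 0 + 1 = 5 ≡ 1 (mod 2).
s = (1, 1, 1, 1)^T — this equals column 15 of H (binary 1111), so error is at position 15.
Correct: flip bit 15 of r = 101010011101001 to get c = 101010011101000.


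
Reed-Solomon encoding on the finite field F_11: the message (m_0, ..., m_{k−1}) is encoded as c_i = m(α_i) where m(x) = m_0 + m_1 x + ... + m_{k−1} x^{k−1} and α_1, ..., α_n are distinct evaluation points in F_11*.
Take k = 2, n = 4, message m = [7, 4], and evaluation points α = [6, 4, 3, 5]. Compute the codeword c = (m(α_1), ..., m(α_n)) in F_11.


c = [9, 1, 8, 5]

Message polynomial: m(x) = 7 + 4·x (mod 11).
For each evaluation point α_i, compute m(α_i) mod 11:
  α_1 = 6: Horner steps 4 → 9, so m(6) = 9.
  α_2 = 4: Horner steps 4 → 1, so m(4) = 1.
  α_3 = 3: Horner steps 4 → 8, so m(3) = 8.
  α_4 = 5: Horner steps 4 → 5, so m(5) = 5.
Codeword c = [9, 1, 8, 5] ∈ F_11^4.


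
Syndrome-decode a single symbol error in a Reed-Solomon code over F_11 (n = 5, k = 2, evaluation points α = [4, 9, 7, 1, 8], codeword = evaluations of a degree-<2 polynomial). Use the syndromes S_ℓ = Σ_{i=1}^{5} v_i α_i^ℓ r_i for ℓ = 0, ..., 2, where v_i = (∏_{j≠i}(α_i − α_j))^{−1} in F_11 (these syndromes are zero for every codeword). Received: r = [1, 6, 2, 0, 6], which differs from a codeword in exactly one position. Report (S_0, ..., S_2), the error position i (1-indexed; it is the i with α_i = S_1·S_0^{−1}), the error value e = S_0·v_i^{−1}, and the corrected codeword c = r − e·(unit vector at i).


S = (6, 10, 2), error at position 2, error magnitude e = 7, c = [1, 10, 2, 0, 6].

Step 1: column multipliers v_i = (∏_{j≠i}(α_i − α_j))^{−1} mod 11.
  i = 1 (α = 4): (4−9)(4−7)(4−1)(4−8) = (−5)·(−3)·3·(−4) = −180 ≡ 7, so v_1 = 7^{−1} = 8 (mod 11).
  i = 2 (α = 9): (9−4)(9−7)(9−1)(9−8) = 5·2·8·1 = 80 ≡ 3, so v_2 = 3^{−1} = 4 (mod 11).
  i = 3 (α = 7): (7−4)(7−9)(7−1)(7−8) = 3·(−2)·6·(−1) = 36 ≡ 3, so v_3 = 3^{−1} = 4 (mod 11).
  i = 4 (α = 1): (1−4)(1−9)(1−7)(1−8) = (−3)·(−8)·(−6)·(−7) = 1008 ≡ 7, so v_4 = 7^{−1} = 8 (mod 11).
  i = 5 (α = 8): (8−4)(8−9)(8−7)(8−1) = 4·(−1)·1·7 = −28 ≡ 5, so v_5 = 5^{−1} = 9 (mod 11).
  v = [8, 4, 4, 8, 9].
Step 2: syndromes of r = [1, 6, 2, 0, 6] (all sums mod 11).
  S_0 = Σ v_i r_i = 8·1 + 4·6 + 4·2 + 8·0 + 9·6 = 94 ≡ 6.
  S_1 = Σ v_i α_i r_i = 8·4·1 + 4·9·6 + 4·7·2 + 8·1·0 + 9·8·6 = 736 ≡ 10.
  α_i^2 mod 11 = [5, 4, 5, 1, 9].
  S_2 = Σ v_i α_i^2 r_i = 8·5·1 + 4·4·6 + 4·5·2 + 8·1·0 + 9·9·6 = 662 ≡ 2.
  S = (6, 10, 2) ≠ 0, so r is not a codeword (an error is present).
Step 3: locate the error. For a single error e at position i, S_ℓ = v_i·e·α_i^ℓ, so α_err = S_1/S_0.
  S_0^{−1} = 6^{−1} = 2 (mod 11), so α_err = 10·2 = 20 ≡ 9 = α_2. Error position i = 2.
  Consistency check: S_2/S_1 = 2·10 = 20 ≡ 9 = α_err ✓ (single-error assumption holds).
Step 4: error magnitude e = S_0/v_2 = S_0·∏_{j≠2}(α_2 − α_j) = 6·3 = 18 ≡ 7 (mod 11).
Step 5: correct position 2: c_2 = r_2 − e = 6 − 7 ≡ 10 (mod 11). Hence c = [1, 10, 2, 0, 6].
  Check: interpolating c through the α_i gives m(x) = 7 + 4·x (degree < 2) with m(α_i) = c_i for every i, so c is indeed a codeword.


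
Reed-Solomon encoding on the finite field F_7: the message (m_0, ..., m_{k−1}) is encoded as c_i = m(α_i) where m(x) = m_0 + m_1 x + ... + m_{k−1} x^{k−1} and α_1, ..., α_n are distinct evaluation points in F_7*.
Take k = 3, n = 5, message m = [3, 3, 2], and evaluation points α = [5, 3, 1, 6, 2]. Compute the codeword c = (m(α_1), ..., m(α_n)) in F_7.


c = [5, 2, 1, 2, 3]

Message polynomial: m(x) = 3 + 3·x + 2·x^2 (mod 7).
For each evaluation point α_i, compute m(α_i) mod 7:
  α_1 = 5: Horner steps 2 → 6 → 5, so m(5) = 5.
  α_2 = 3: Horner steps 2 → 2 → 2, so m(3) = 2.
  α_3 = 1: Horner steps 2 → 5 → 1, so m(1) = 1.
  α_4 = 6: Horner steps 2 → 1 → 2, so m(6) = 2.
  α_5 = 2: Horner steps 2 → 0 → 3, so m(2) = 3.
Codeword c = [5, 2, 1, 2, 3] ∈ F_7^5.


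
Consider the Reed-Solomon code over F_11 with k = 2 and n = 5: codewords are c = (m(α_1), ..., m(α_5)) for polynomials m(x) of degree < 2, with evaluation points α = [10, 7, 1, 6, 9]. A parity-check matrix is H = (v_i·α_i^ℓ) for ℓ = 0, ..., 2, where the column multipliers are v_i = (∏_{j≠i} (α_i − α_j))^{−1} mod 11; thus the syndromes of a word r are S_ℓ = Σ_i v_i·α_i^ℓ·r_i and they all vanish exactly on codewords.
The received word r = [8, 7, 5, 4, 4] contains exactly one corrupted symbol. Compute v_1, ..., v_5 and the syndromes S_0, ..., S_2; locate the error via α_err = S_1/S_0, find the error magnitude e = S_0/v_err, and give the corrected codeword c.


S = (2, 1, 6), error at position 4, error magnitude e = 1, c = [8, 7, 5, 3, 4].

Step 1: column multipliers v_i = (∏_{j≠i}(α_i − α_j))^{−1} mod 11.
  i = 1 (α = 10): (10−7)(10−1)(10−6)(10−9) = 3·9·4·1 = 108 ≡ 9, so v_1 = 9^{−1} = 5 (mod 11).
  i = 2 (α = 7): (7−10)(7−1)(7−6)(7−9) = (−3)·6·1·(−2) = 36 ≡ 3, so v_2 = 3^{−1} = 4 (mod 11).
  i = 3 (α = 1): (1−10)(1−7)(1−6)(1−9) = (−9)·(−6)·(−5)·(−8) = 2160 ≡ 4, so v_3 = 4^{−1} = 3 (mod 11).
  i = 4 (α = 6): (6−10)(6−7)(6−1)(6−9) = (−4)·(−1)·5·(−3) = −60 ≡ 6, so v_4 = 6^{−1} = 2 (mod 11).
  i = 5 (α = 9): (9−10)(9−7)(9−1)(9−6) = (−1)·2·8·3 = −48 ≡ 7, so v_5 = 7^{−1} = 8 (mod 11).
  v = [5, 4, 3, 2, 8].
Step 2: syndromes of r = [8, 7, 5, 4, 4] (all sums mod 11).
  S_0 = Σ v_i r_i = 5·8 + 4·7 + 3·5 + 2·4 + 8·4 = 123 ≡ 2.
  S_1 = Σ v_i α_i r_i = 5·10·8 + 4·7·7 + 3·1·5 + 2·6·4 + 8·9·4 = 947 ≡ 1.
  α_i^2 mod 11 = [1, 5, 1, 3, 4].
  S_2 = Σ v_i α_i^2 r_i = 5·1·8 + 4·5·7 + 3·1·5 + 2·3·4 + 8·4·4 = 347 ≡ 6.
  S = (2, 1, 6) ≠ 0, so r is not a codeword (an error is present).
Step 3: locate the error. For a single error e at position i, S_ℓ = v_i·e·α_i^ℓ, so α_err = S_1/S_0.
  S_0^{−1} = 2^{−1} = 6 (mod 11), so α_err = 1·6 = 6 ≡ 6 = α_4. Error position i = 4.
  Consistency check: S_2/S_1 = 6·1 = 6 ≡ 6 = α_err ✓ (single-error assumption holds).
Step 4: error magnitude e = S_0/v_4 = S_0·∏_{j≠4}(α_4 − α_j) = 2·6 = 12 ≡ 1 (mod 11).
Step 5: correct position 4: c_4 = r_4 − e = 4 − 1 ≡ 3 (mod 11). Hence c = [8, 7, 5, 3, 4].
  Check: interpolating c through the α_i gives m(x) = 1 + 4·x (degree < 2) with m(α_i) = c_i for every i, so c is indeed a codeword.


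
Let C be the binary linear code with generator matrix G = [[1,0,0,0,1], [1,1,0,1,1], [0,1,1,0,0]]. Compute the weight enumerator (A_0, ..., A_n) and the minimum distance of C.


Weight distribution: A_0 = 1, A_2 = 4, A_4 = 3. Minimum distance d = 2.

Enumerate all 2^3 = 8 messages m ∈ F_2^3.
For each, compute codeword c = mG in F_2^5, then tally its weight.
  m = 000 → c = 00000, weight = 0.
  m = 100 → c = 10001, weight = 2.
  m = 010 → c = 11011, weight = 4.
  m = 110 → c = 01010, weight = 2.
  m = 001 → c = 01100, weight = 2.
  m = 101 → c = 11101, weight = 4.
  m = 011 → c = 10111, weight = 4.
  m = 111 → c = 00110, weight = 2.
Tally weights:
  weight 0: 1 codewords.
  weight 2: 4 codewords.
  weight 4: 3 codewords.
Minimum distance d = smallest w > 0 with A_w > 0 = 2.
Sanity: Σ A_w = 8 = 2^3 = 8 ✓.


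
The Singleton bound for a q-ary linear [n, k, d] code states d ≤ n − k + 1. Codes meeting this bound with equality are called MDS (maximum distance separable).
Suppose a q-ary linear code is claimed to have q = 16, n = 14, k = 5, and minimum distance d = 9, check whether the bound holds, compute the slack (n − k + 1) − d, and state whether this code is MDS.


Singleton RHS = n − k + 1 = 10, slack = 1, bound satisfied, not MDS.

Singleton bound: d ≤ n − k + 1.
Here n = 14, k = 5, so n − k + 1 = 10.
Given d = 9, check d ≤ 10: YES.
Slack = (n − k + 1) − d = 1.
The code is NOT MDS (slack = 1 > 0).
Description: the claimed parameters are [14, 5, 9]_16; such a code would be non-MDS.


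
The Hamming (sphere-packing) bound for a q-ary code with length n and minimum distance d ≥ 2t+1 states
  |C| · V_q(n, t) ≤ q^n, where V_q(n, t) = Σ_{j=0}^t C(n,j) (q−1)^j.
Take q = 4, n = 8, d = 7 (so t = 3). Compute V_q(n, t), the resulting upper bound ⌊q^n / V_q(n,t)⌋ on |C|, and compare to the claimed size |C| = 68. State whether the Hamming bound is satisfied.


V_q(n, t) = 1789, q^n = 65536, Hamming bound = 36, |C| = 68 > bound (violated).

Step 1: Compute V_q(n, t) = Σ_{j=0}^3 C(n, j) (q−1)^j.
  j = 0: C(8,0)·(3)^0 = 1·1 = 1.
  j = 1: C(8,1)·(3)^1 = 8·3 = 24.
  j = 2: C(8,2)·(3)^2 = 28·9 = 252.
  j = 3: C(8,3)·(3)^3 = 56·27 = 1512.
  V_q(n, t) = 1 + 24 + 252 + 1512 = 1789.
Step 2: q^n = 4^8 = 65536.
Step 3: Hamming bound ⌊q^n / V_q(n,t)⌋ = ⌊65536/1789⌋ = 36.
Step 4: Compare |C| = 68 to 36: violated.
The claimed |C| lies above the Hamming bound, so no 4-ary code of length 8 with d ≥ 7 can have 68 codewords.


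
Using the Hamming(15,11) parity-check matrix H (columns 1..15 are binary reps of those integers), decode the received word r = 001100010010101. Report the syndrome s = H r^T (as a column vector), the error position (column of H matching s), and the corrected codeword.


s = (0, 1, 1, 0)^T, error position = 6, corrected codeword c = 001101010010101

Compute s = H r^T mod 2 one row at a time:
  s_1 = 1 + 0 + 0 + 1 + 0 + 1 + 0 + 1 = 4 ≡ 0 (mod 2).
  s_2 = 1 + 0 + 0 + 0 + 0 + 1 + 0 + 1 = 3 ≡ 1 (mod 2).
  s_3 = 0 + 1 + 0 + 0 + 0 + 1 + 0 + 1 = 3 ≡ 1 (mod 2).
  s_4 = 0 + 1 + 0 + 0 + 0 + 1 + 1 + 1 = 4 ≡ 0 (mod 2).
s = (0, 1, 1, 0)^T — this equals column 6 of H (binary 0110), so error is at position 6.
Correct: flip bit 6 of r = 001100010010101 to get c = 001101010010101.


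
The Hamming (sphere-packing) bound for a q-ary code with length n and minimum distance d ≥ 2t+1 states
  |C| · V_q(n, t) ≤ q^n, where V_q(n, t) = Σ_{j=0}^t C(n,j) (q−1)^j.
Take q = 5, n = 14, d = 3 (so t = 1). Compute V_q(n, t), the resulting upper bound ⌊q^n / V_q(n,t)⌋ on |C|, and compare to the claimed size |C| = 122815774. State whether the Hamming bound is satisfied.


V_q(n, t) = 57, q^n = 6103515625, Hamming bound = 107079221, |C| = 122815774 > bound (violated).

Step 1: Compute V_q(n, t) = Σ_{j=0}^1 C(n, j) (q−1)^j.
  j = 0: C(14,0)·(4)^0 = 1·1 = 1.
  j = 1: C(14,1)·(4)^1 = 14·4 = 56.
  V_q(n, t) = 1 + 56 = 57.
Step 2: q^n = 5^14 = 6103515625.
Step 3: Hamming bound ⌊q^n / V_q(n,t)⌋ = ⌊6103515625/57⌋ = 107079221.
Step 4: Compare |C| = 122815774 to 107079221: violated.
The claimed |C| lies above the Hamming bound, so no 5-ary code of length 14 with d ≥ 3 can have 122815774 codewords.


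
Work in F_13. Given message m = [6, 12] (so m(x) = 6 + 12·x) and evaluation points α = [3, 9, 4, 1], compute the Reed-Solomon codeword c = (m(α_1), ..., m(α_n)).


c = [3, 10, 2, 5]

Message polynomial: m(x) = 6 + 12·x (mod 13).
For each evaluation point α_i, compute m(α_i) mod 13:
  α_1 = 3: Horner steps 12 → 3, so m(3) = 3.
  α_2 = 9: Horner steps 12 → 10, so m(9) = 10.
  α_3 = 4: Horner steps 12 → 2, so m(4) = 2.
  α_4 = 1: Horner steps 12 → 5, so m(1) = 5.
Codeword c = [3, 10, 2, 5] ∈ F_13^4.


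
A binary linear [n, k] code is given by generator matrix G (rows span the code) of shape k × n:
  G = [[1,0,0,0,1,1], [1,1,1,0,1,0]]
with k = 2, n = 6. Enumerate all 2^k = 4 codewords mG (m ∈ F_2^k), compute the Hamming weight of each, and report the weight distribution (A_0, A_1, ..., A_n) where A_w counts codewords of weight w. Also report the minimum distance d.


Weight distribution: A_0 = 1, A_3 = 2, A_4 = 1. Minimum distance d = 3.

Enumerate all 2^2 = 4 messages m ∈ F_2^2.
For each, compute codeword c = mG in F_2^6, then tally its weight.
  m = 00 → c = 000000, weight = 0.
  m = 10 → c = 100011, weight = 3.
  m = 01 → c = 111010, weight = 4.
  m = 11 → c = 011001, weight = 3.
Tally weights:
  weight 0: 1 codewords.
  weight 3: 2 codewords.
  weight 4: 1 codewords.
Minimum distance d = smallest w > 0 with A_w > 0 = 3.
Sanity: Σ A_w = 4 = 2^2 = 4 ✓.


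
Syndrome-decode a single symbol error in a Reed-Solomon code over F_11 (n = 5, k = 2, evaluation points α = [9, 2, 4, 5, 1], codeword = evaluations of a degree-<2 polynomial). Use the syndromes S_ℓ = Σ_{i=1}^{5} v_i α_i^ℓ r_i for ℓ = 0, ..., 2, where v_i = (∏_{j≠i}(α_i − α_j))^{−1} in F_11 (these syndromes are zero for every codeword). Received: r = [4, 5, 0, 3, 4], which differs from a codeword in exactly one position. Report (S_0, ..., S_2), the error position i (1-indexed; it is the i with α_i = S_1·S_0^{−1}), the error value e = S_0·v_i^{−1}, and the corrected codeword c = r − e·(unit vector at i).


S = (3, 3, 3), error at position 5, error magnitude e = 2, c = [4, 5, 0, 3, 2].

Step 1: column multipliers v_i = (∏_{j≠i}(α_i − α_j))^{−1} mod 11.
  i = 1 (α = 9): (9−2)(9−4)(9−5)(9−1) = 7·5·4·8 = 1120 ≡ 9, so v_1 = 9^{−1} = 5 (mod 11).
  i = 2 (α = 2): (2−9)(2−4)(2−5)(2−1) = (−7)·(−2)·(−3)·1 = −42 ≡ 2, so v_2 = 2^{−1} = 6 (mod 11).
  i = 3 (α = 4): (4−9)(4−2)(4−5)(4−1) = (−5)·2·(−1)·3 = 30 ≡ 8, so v_3 = 8^{−1} = 7 (mod 11).
  i = 4 (α = 5): (5−9)(5−2)(5−4)(5−1) = (−4)·3·1·4 = −48 ≡ 7, so v_4 = 7^{−1} = 8 (mod 11).
  i = 5 (α = 1): (1−9)(1−2)(1−4)(1−5) = (−8)·(−1)·(−3)·(−4) = 96 ≡ 8, so v_5 = 8^{−1} = 7 (mod 11).
  v = [5, 6, 7, 8, 7].
Step 2: syndromes of r = [4, 5, 0, 3, 4] (all sums mod 11).
  S_0 = Σ v_i r_i = 5·4 + 6·5 + 7·0 + 8·3 + 7·4 = 102 ≡ 3.
  S_1 = Σ v_i α_i r_i = 5·9·4 + 6·2·5 + 7·4·0 + 8·5·3 + 7·1·4 = 388 ≡ 3.
  α_i^2 mod 11 = [4, 4, 5, 3, 1].
  S_2 = Σ v_i α_i^2 r_i = 5·4·4 + 6·4·5 + 7·5·0 + 8·3·3 + 7·1·4 = 300 ≡ 3.
  S = (3, 3, 3) ≠ 0, so r is not a codeword (an error is present).
Step 3: locate the error. For a single error e at position i, S_ℓ = v_i·e·α_i^ℓ, so α_err = S_1/S_0.
  S_0^{−1} = 3^{−1} = 4 (mod 11), so α_err = 3·4 = 12 ≡ 1 = α_5. Error position i = 5.
  Consistency check: S_2/S_1 = 3·4 = 12 ≡ 1 = α_err ✓ (single-error assumption holds).
Step 4: error magnitude e = S_0/v_5 = S_0·∏_{j≠5}(α_5 − α_j) = 3·8 = 24 ≡ 2 (mod 11).
Step 5: correct position 5: c_5 = r_5 − e = 4 − 2 ≡ 2 (mod 11). Hence c = [4, 5, 0, 3, 2].
  Check: interpolating c through the α_i gives m(x) = 10 + 3·x (degree < 2) with m(α_i) = c_i for every i, so c is indeed a codeword.


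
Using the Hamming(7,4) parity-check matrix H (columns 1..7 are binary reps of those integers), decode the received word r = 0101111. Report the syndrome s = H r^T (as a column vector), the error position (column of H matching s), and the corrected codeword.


s = (0, 1, 0)^T, error position = 2, corrected codeword c = 0001111

Compute s = H r^T mod 2 one row at a time:
  s_1 = 1 + 1 + 1 + 1 = 4 ≡ 0 (mod 2).
  s_2 = 1 + 0 + 1 + 1 = 3 ≡ 1 (mod 2).
  s_3 = 0 + 0 + 1 + 1 = 2 ≡ 0 (mod 2).
s = (0, 1, 0)^T — this equals column 2 of H (binary 010), so error is at position 2.
Correct: flip bit 2 of r = 0101111 to get c = 0001111.


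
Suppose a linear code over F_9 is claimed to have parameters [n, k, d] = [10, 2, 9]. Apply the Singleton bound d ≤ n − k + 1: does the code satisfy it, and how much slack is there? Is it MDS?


Singleton RHS = n − k + 1 = 9, slack = 0, bound satisfied, MDS.

Singleton bound: d ≤ n − k + 1.
Here n = 10, k = 2, so n − k + 1 = 9.
Given d = 9, check d ≤ 9: YES.
Slack = (n − k + 1) − d = 0.
The code is MDS (slack = 0).
Description: the claimed parameters are [10, 2, 9]_9; such a code would be MDS (meets Singleton bound).


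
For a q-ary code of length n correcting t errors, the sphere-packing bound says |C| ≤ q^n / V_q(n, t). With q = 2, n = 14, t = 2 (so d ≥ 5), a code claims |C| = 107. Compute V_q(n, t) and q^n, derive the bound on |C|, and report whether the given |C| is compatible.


V_q(n, t) = 106, q^n = 16384, Hamming bound = 154, |C| = 107 ≤ bound (satisfied).

Step 1: Compute V_q(n, t) = Σ_{j=0}^2 C(n, j) (q−1)^j.
  j = 0: C(14,0)·(1)^0 = 1·1 = 1.
  j = 1: C(14,1)·(1)^1 = 14·1 = 14.
  j = 2: C(14,2)·(1)^2 = 91·1 = 91.
  V_q(n, t) = 1 + 14 + 91 = 106.
Step 2: q^n = 2^14 = 16384.
Step 3: Hamming bound ⌊q^n / V_q(n,t)⌋ = ⌊16384/106⌋ = 154.
Step 4: Compare |C| = 107 to 154: satisfied.
The claimed |C| lies below the Hamming bound.


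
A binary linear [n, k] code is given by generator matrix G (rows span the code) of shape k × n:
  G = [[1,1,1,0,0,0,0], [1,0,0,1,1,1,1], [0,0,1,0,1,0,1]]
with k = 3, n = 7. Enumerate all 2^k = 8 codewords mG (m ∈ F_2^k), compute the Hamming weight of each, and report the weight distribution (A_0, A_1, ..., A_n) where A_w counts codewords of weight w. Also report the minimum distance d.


Weight distribution: A_0 = 1, A_3 = 3, A_4 = 2, A_5 = 1, A_6 = 1. Minimum distance d = 3.

Enumerate all 2^3 = 8 messages m ∈ F_2^3.
For each, compute codeword c = mG in F_2^7, then tally its weight.
  m = 000 → c = 0000000, weight = 0.
  m = 100 → c = 1110000, weight = 3.
  m = 010 → c = 1001111, weight = 5.
  m = 110 → c = 0111111, weight = 6.
  m = 001 → c = 0010101, weight = 3.
  m = 101 → c = 1100101, weight = 4.
  m = 011 → c = 1011010, weight = 4.
  m = 111 → c = 0101010, weight = 3.
Tally weights:
  weight 0: 1 codewords.
  weight 3: 3 codewords.
  weight 4: 2 codewords.
  weight 5: 1 codewords.
  weight 6: 1 codewords.
Minimum distance d = smallest w > 0 with A_w > 0 = 3.
Sanity: Σ A_w = 8 = 2^3 = 8 ✓.


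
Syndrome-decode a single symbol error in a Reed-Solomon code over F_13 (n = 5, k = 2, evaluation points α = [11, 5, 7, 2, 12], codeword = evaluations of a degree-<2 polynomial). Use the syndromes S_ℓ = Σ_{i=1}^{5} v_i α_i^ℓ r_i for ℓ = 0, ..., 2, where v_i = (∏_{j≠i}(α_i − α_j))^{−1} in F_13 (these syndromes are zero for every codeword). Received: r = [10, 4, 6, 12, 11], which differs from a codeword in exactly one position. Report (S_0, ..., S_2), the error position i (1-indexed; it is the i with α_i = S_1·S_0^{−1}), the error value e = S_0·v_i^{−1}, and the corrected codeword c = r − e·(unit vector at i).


S = (1, 2, 4), error at position 4, error magnitude e = 11, c = [10, 4, 6, 1, 11].

Step 1: column multipliers v_i = (∏_{j≠i}(α_i − α_j))^{−1} mod 13.
  i = 1 (α = 11): (11−5)(11−7)(11−2)(11−12) = 6·4·9·(−1) = −216 ≡ 5, so v_1 = 5^{−1} = 8 (mod 13).
  i = 2 (α = 5): (5−11)(5−7)(5−2)(5−12) = (−6)·(−2)·3·(−7) = −252 ≡ 8, so v_2 = 8^{−1} = 5 (mod 13).
  i = 3 (α = 7): (7−11)(7−5)(7−2)(7−12) = (−4)·2·5·(−5) = 200 ≡ 5, so v_3 = 5^{−1} = 8 (mod 13).
  i = 4 (α = 2): (2−11)(2−5)(2−7)(2−12) = (−9)·(−3)·(−5)·(−10) = 1350 ≡ 11, so v_4 = 11^{−1} = 6 (mod 13).
  i = 5 (α = 12): (12−11)(12−5)(12−7)(12−2) = 1·7·5·10 = 350 ≡ 12, so v_5 = 12^{−1} = 12 (mod 13).
  v = [8, 5, 8, 6, 12].
Step 2: syndromes of r = [10, 4, 6, 12, 11] (all sums mod 13).
  S_0 = Σ v_i r_i = 8·10 + 5·4 + 8·6 + 6·12 + 12·11 = 352 ≡ 1.
  S_1 = Σ v_i α_i r_i = 8·11·10 + 5·5·4 + 8·7·6 + 6·2·12 + 12·12·11 = 3044 ≡ 2.
  α_i^2 mod 13 = [4, 12, 10, 4, 1].
  S_2 = Σ v_i α_i^2 r_i = 8·4·10 + 5·12·4 + 8·10·6 + 6·4·12 + 12·1·11 = 1460 ≡ 4.
  S = (1, 2, 4) ≠ 0, so r is not a codeword (an error is present).
Step 3: locate the error. For a single error e at position i, S_ℓ = v_i·e·α_i^ℓ, so α_err = S_1/S_0.
  S_0^{−1} = 1^{−1} = 1 (mod 13), so α_err = 2·1 = 2 ≡ 2 = α_4. Error position i = 4.
  Consistency check: S_2/S_1 = 4·7 = 28 ≡ 2 = α_err ✓ (single-error assumption holds).
Step 4: error magnitude e = S_0/v_4 = S_0·∏_{j≠4}(α_4 − α_j) = 1·11 = 11 ≡ 11 (mod 13).
Step 5: correct position 4: c_4 = r_4 − e = 12 − 11 ≡ 1 (mod 13). Hence c = [10, 4, 6, 1, 11].
  Check: interpolating c through the α_i gives m(x) = 12 + 1·x (degree < 2) with m(α_i) = c_i for every i, so c is indeed a codeword.


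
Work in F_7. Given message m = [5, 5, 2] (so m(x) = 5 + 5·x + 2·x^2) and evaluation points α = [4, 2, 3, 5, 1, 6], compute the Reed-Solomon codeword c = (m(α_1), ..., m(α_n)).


c = [1, 2, 3, 3, 5, 2]

Message polynomial: m(x) = 5 + 5·x + 2·x^2 (mod 7).
For each evaluation point α_i, compute m(α_i) mod 7:
  α_1 = 4: Horner steps 2 → 6 → 1, so m(4) = 1.
  α_2 = 2: Horner steps 2 → 2 → 2, so m(2) = 2.
  α_3 = 3: Horner steps 2 → 4 → 3, so m(3) = 3.
  α_4 = 5: Horner steps 2 → 1 → 3, so m(5) = 3.
  α_5 = 1: Horner steps 2 → 0 → 5, so m(1) = 5.
  α_6 = 6: Horner steps 2 → 3 → 2, so m(6) = 2.
Codeword c = [1, 2, 3, 3, 5, 2] ∈ F_7^6.


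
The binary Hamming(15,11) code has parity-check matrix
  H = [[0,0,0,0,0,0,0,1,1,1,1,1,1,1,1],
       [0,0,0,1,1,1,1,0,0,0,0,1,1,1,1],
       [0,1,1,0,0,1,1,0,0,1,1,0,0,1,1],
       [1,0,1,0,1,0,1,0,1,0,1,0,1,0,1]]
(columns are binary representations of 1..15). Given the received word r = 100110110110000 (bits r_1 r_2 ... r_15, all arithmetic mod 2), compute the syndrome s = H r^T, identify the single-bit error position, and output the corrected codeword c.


s = (1, 1, 1, 0)^T, error position = 14, corrected codeword c = 100110110110010

Compute s = H r^T mod 2 one row at a time:
  s_1 = 1 + 0 + 1 + 1 + 0 + 0 + 0 + 0 = 3 ≡ 1 (mod 2).
  s_2 = 1 + 1 + 0 + 1 + 0 + 0 + 0 + 0 = 3 ≡ 1 (mod 2).
  s_3 = 0 + 0 + 0 + 1 + 1 + 1 + 0 + 0 = 3 ≡ 1 (mod 2).
  s_4 = 1 + 0 + 1 + 1 + 0 + 1 + 0 + 0 = 4 ≡ 0 (mod 2).
s = (1, 1, 1, 0)^T — this equals column 14 of H (binary 1110), so error is at position 14.
Correct: flip bit 14 of r = 100110110110000 to get c = 100110110110010.


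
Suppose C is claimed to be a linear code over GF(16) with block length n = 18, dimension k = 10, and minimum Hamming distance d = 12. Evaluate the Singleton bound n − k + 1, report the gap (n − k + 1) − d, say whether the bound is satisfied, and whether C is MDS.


Singleton RHS = n − k + 1 = 9, slack = -3, bound violated (no such code; not MDS).

Singleton bound: d ≤ n − k + 1.
Here n = 18, k = 10, so n − k + 1 = 9.
Given d = 12, check d ≤ 9: NO.
Slack = (n − k + 1) − d = -3.
The slack is negative: d = 12 exceeds n − k + 1 = 9 by 3, so the Singleton bound is violated and no linear [18, 10, 12]_16 code can exist. In particular it is not MDS (MDS requires d = n − k + 1 exactly).
Description: the claimed parameters are [18, 10, 12]_16; such a code would be impossible (violates the Singleton bound).


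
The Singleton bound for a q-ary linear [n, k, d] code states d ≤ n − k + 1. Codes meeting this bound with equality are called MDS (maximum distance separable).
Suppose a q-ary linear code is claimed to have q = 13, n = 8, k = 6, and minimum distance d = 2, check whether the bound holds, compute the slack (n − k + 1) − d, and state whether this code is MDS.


Singleton RHS = n − k + 1 = 3, slack = 1, bound satisfied, not MDS.

Singleton bound: d ≤ n − k + 1.
Here n = 8, k = 6, so n − k + 1 = 3.
Given d = 2, check d ≤ 3: YES.
Slack = (n − k + 1) − d = 1.
The code is NOT MDS (slack = 1 > 0).
Description: the claimed parameters are [8, 6, 2]_13; such a code would be non-MDS.


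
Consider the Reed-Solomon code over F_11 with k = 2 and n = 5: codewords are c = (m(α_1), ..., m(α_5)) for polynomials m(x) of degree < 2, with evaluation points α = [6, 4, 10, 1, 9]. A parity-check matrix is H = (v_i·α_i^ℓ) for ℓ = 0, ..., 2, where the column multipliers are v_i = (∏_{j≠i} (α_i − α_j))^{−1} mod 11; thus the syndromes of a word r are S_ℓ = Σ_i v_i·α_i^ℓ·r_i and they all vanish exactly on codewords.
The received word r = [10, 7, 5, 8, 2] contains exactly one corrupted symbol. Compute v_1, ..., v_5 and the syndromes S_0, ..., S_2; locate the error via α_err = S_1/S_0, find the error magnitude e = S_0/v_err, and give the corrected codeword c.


S = (4, 3, 5), error at position 5, error magnitude e = 4, c = [10, 7, 5, 8, 9].

Step 1: column multipliers v_i = (∏_{j≠i}(α_i − α_j))^{−1} mod 11.
  i = 1 (α = 6): (6−4)(6−10)(6−1)(6−9) = 2·(−4)·5·(−3) = 120 ≡ 10, so v_1 = 10^{−1} = 10 (mod 11).
  i = 2 (α = 4): (4−6)(4−10)(4−1)(4−9) = (−2)·(−6)·3·(−5) = −180 ≡ 7, so v_2 = 7^{−1} = 8 (mod 11).
  i = 3 (α = 10): (10−6)(10−4)(10−1)(10−9) = 4·6·9·1 = 216 ≡ 7, so v_3 = 7^{−1} = 8 (mod 11).
  i = 4 (α = 1): (1−6)(1−4)(1−10)(1−9) = (−5)·(−3)·(−9)·(−8) = 1080 ≡ 2, so v_4 = 2^{−1} = 6 (mod 11).
  i = 5 (α = 9): (9−6)(9−4)(9−10)(9−1) = 3·5·(−1)·8 = −120 ≡ 1, so v_5 = 1^{−1} = 1 (mod 11).
  v = [10, 8, 8, 6, 1].
Step 2: syndromes of r = [10, 7, 5, 8, 2] (all sums mod 11).
  S_0 = Σ v_i r_i = 10·10 + 8·7 + 8·5 + 6·8 + 1·2 = 246 ≡ 4.
  S_1 = Σ v_i α_i r_i = 10·6·10 + 8·4·7 + 8·10·5 + 6·1·8 + 1·9·2 = 1290 ≡ 3.
  α_i^2 mod 11 = [3, 5, 1, 1, 4].
  S_2 = Σ v_i α_i^2 r_i = 10·3·10 + 8·5·7 + 8·1·5 + 6·1·8 + 1·4·2 = 676 ≡ 5.
  S = (4, 3, 5) ≠ 0, so r is not a codeword (an error is present).
Step 3: locate the error. For a single error e at position i, S_ℓ = v_i·e·α_i^ℓ, so α_err = S_1/S_0.
  S_0^{−1} = 4^{−1} = 3 (mod 11), so α_err = 3·3 = 9 ≡ 9 = α_5. Error position i = 5.
  Consistency check: S_2/S_1 = 5·4 = 20 ≡ 9 = α_err ✓ (single-error assumption holds).
Step 4: error magnitude e = S_0/v_5 = S_0·∏_{j≠5}(α_5 − α_j) = 4·1 = 4 ≡ 4 (mod 11).
Step 5: correct position 5: c_5 = r_5 − e = 2 − 4 ≡ 9 (mod 11). Hence c = [10, 7, 5, 8, 9].
  Check: interpolating c through the α_i gives m(x) = 1 + 7·x (degree < 2) with m(α_i) = c_i for every i, so c is indeed a codeword.


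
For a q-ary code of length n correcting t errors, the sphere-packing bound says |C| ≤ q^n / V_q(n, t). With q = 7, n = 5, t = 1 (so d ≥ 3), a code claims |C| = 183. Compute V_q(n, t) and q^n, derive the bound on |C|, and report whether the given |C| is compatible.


V_q(n, t) = 31, q^n = 16807, Hamming bound = 542, |C| = 183 ≤ bound (satisfied).

Step 1: Compute V_q(n, t) = Σ_{j=0}^1 C(n, j) (q−1)^j.
  j = 0: C(5,0)·(6)^0 = 1·1 = 1.
  j = 1: C(5,1)·(6)^1 = 5·6 = 30.
  V_q(n, t) = 1 + 30 = 31.
Step 2: q^n = 7^5 = 16807.
Step 3: Hamming bound ⌊q^n / V_q(n,t)⌋ = ⌊16807/31⌋ = 542.
Step 4: Compare |C| = 183 to 542: satisfied.
The claimed |C| lies below the Hamming bound.


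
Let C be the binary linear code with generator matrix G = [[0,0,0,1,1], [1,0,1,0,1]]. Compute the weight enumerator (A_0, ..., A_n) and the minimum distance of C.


Weight distribution: A_0 = 1, A_2 = 1, A_3 = 2. Minimum distance d = 2.

Enumerate all 2^2 = 4 messages m ∈ F_2^2.
For each, compute codeword c = mG in F_2^5, then tally its weight.
  m = 00 → c = 00000, weight = 0.
  m = 10 → c = 00011, weight = 2.
  m = 01 → c = 10101, weight = 3.
  m = 11 → c = 10110, weight = 3.
Tally weights:
  weight 0: 1 codewords.
  weight 2: 1 codewords.
  weight 3: 2 codewords.
Minimum distance d = smallest w > 0 with A_w > 0 = 2.
Sanity: Σ A_w = 4 = 2^2 = 4 ✓.


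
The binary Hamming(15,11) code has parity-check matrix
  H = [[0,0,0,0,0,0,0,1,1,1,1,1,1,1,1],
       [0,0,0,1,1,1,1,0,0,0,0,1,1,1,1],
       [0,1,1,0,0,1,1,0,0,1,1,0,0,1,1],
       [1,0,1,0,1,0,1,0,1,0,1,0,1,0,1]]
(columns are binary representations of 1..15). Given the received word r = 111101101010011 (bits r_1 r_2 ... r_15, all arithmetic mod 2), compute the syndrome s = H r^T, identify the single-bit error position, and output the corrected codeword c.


s = (0, 1, 1, 0)^T, error position = 6, corrected codeword c = 111100101010011

Compute s = H r^T mod 2 one row at a time:
  s_1 = 0 + 1 + 0 + 1 + 0 + 0 + 1 + 1 = 4 ≡ 0 (mod 2).
  s_2 = 1 + 0 + 1 + 1 + 0 + 0 + 1 + 1 = 5 ≡ 1 (mod 2).
  s_3 = 1 + 1 + 1 + 1 + 0 + 1 + 1 + 1 = 7 ≡ 1 (mod 2).
  s_4 = 1 + 1 + 0 + 1 + 1 + 1 + 0 + 1 = 6 ≡ 0 (mod 2).
s = (0, 1, 1, 0)^T — this equals column 6 of H (binary 0110), so error is at position 6.
Correct: flip bit 6 of r = 111101101010011 to get c = 111100101010011.


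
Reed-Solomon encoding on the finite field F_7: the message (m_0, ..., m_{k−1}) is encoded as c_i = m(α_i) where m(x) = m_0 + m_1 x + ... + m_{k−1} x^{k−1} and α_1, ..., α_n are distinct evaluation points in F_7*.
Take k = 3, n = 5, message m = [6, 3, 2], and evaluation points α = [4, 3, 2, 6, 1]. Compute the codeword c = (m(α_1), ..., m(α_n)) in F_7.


c = [1, 5, 6, 5, 4]

Message polynomial: m(x) = 6 + 3·x + 2·x^2 (mod 7).
For each evaluation point α_i, compute m(α_i) mod 7:
  α_1 = 4: Horner steps 2 → 4 → 1, so m(4) = 1.
  α_2 = 3: Horner steps 2 → 2 → 5, so m(3) = 5.
  α_3 = 2: Horner steps 2 → 0 → 6, so m(2) = 6.
  α_4 = 6: Horner steps 2 → 1 → 5, so m(6) = 5.
  α_5 = 1: Horner steps 2 → 5 → 4, so m(1) = 4.
Codeword c = [1, 5, 6, 5, 4] ∈ F_7^5.


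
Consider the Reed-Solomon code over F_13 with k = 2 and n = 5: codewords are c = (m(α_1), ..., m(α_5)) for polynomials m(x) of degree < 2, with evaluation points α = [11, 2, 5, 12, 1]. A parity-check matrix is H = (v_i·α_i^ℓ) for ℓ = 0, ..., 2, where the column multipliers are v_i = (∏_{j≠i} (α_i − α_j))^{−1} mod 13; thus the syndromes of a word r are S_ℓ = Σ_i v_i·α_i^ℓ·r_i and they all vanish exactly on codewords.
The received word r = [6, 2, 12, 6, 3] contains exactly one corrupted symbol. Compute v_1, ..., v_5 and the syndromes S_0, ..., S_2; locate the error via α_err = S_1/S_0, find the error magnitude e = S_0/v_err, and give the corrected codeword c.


S = (9, 4, 9), error at position 4, error magnitude e = 1, c = [6, 2, 12, 5, 3].

Step 1: column multipliers v_i = (∏_{j≠i}(α_i − α_j))^{−1} mod 13.
  i = 1 (α = 11): (11−2)(11−5)(11−12)(11−1) = 9·6·(−1)·10 = −540 ≡ 6, so v_1 = 6^{−1} = 11 (mod 13).
  i = 2 (α = 2): (2−11)(2−5)(2−12)(2−1) = (−9)·(−3)·(−10)·1 = −270 ≡ 3, so v_2 = 3^{−1} = 9 (mod 13).
  i = 3 (α = 5): (5−11)(5−2)(5−12)(5−1) = (−6)·3·(−7)·4 = 504 ≡ 10, so v_3 = 10^{−1} = 4 (mod 13).
  i = 4 (α = 12): (12−11)(12−2)(12−5)(12−1) = 1·10·7·11 = 770 ≡ 3, so v_4 = 3^{−1} = 9 (mod 13).
  i = 5 (α = 1): (1−11)(1−2)(1−5)(1−12) = (−10)·(−1)·(−4)·(−11) = 440 ≡ 11, so v_5 = 11^{−1} = 6 (mod 13).
  v = [11, 9, 4, 9, 6].
Step 2: syndromes of r = [6, 2, 12, 6, 3] (all sums mod 13).
  S_0 = Σ v_i r_i = 11·6 + 9·2 + 4·12 + 9·6 + 6·3 = 204 ≡ 9.
  S_1 = Σ v_i α_i r_i = 11·11·6 + 9·2·2 + 4·5·12 + 9·12·6 + 6·1·3 = 1668 ≡ 4.
  α_i^2 mod 13 = [4, 4, 12, 1, 1].
  S_2 = Σ v_i α_i^2 r_i = 11·4·6 + 9·4·2 + 4·12·12 + 9·1·6 + 6·1·3 = 984 ≡ 9.
  S = (9, 4, 9) ≠ 0, so r is not a codeword (an error is present).
Step 3: locate the error. For a single error e at position i, S_ℓ = v_i·e·α_i^ℓ, so α_err = S_1/S_0.
  S_0^{−1} = 9^{−1} = 3 (mod 13), so α_err = 4·3 = 12 ≡ 12 = α_4. Error position i = 4.
  Consistency check: S_2/S_1 = 9·10 = 90 ≡ 12 = α_err ✓ (single-error assumption holds).
Step 4: error magnitude e = S_0/v_4 = S_0·∏_{j≠4}(α_4 − α_j) = 9·3 = 27 ≡ 1 (mod 13).
Step 5: correct position 4: c_4 = r_4 − e = 6 − 1 ≡ 5 (mod 13). Hence c = [6, 2, 12, 5, 3].
  Check: interpolating c through the α_i gives m(x) = 4 + 12·x (degree < 2) with m(α_i) = c_i for every i, so c is indeed a codeword.


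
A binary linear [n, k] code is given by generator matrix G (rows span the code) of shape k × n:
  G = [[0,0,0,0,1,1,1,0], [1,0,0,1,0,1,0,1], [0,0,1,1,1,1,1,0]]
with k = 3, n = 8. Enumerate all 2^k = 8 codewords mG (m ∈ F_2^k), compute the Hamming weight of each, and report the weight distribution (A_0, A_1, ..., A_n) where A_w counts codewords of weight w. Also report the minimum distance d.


Weight distribution: A_0 = 1, A_2 = 1, A_3 = 1, A_4 = 2, A_5 = 3. Minimum distance d = 2.

Enumerate all 2^3 = 8 messages m ∈ F_2^3.
For each, compute codeword c = mG in F_2^8, then tally its weight.
  m = 000 → c = 00000000, weight = 0.
  m = 100 → c = 00001110, weight = 3.
  m = 010 → c = 10010101, weight = 4.
  m = 110 → c = 10011011, weight = 5.
  m = 001 → c = 00111110, weight = 5.
  m = 101 → c = 00110000, weight = 2.
  m = 011 → c = 10101011, weight = 5.
  m = 111 → c = 10100101, weight = 4.
Tally weights:
  weight 0: 1 codewords.
  weight 2: 1 codewords.
  weight 3: 1 codewords.
  weight 4: 2 codewords.
  weight 5: 3 codewords.
Minimum distance d = smallest w > 0 with A_w > 0 = 2.
Sanity: Σ A_w = 8 = 2^3 = 8 ✓.


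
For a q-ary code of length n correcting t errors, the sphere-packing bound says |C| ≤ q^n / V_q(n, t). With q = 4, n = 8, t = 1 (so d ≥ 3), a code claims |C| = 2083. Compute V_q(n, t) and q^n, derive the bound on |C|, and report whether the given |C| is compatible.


V_q(n, t) = 25, q^n = 65536, Hamming bound = 2621, |C| = 2083 ≤ bound (satisfied).

Step 1: Compute V_q(n, t) = Σ_{j=0}^1 C(n, j) (q−1)^j.
  j = 0: C(8,0)·(3)^0 = 1·1 = 1.
  j = 1: C(8,1)·(3)^1 = 8·3 = 24.
  V_q(n, t) = 1 + 24 = 25.
Step 2: q^n = 4^8 = 65536.
Step 3: Hamming bound ⌊q^n / V_q(n,t)⌋ = ⌊65536/25⌋ = 2621.
Step 4: Compare |C| = 2083 to 2621: satisfied.
The claimed |C| lies below the Hamming bound.


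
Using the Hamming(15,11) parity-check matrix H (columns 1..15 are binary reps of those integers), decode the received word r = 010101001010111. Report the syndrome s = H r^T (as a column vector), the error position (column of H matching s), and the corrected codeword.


s = (1, 1, 1, 0)^T, error position = 14, corrected codeword c = 010101001010101

Compute s = H r^T mod 2 one row at a time:
  s_1 = 0 + 1 + 0 + 1 + 0 + 1 + 1 + 1 = 5 ≡ 1 (mod 2).
  s_2 = 1 + 0 + 1 + 0 + 0 + 1 + 1 + 1 = 5 ≡ 1 (mod 2).
  s_3 = 1 + 0 + 1 + 0 + 0 + 1 + 1 + 1 = 5 ≡ 1 (mod 2).
  s_4 = 0 + 0 + 0 + 0 + 1 + 1 + 1 + 1 = 4 ≡ 0 (mod 2).
s = (1, 1, 1, 0)^T — this equals column 14 of H (binary 1110), so error is at position 14.
Correct: flip bit 14 of r = 010101001010111 to get c = 010101001010101.


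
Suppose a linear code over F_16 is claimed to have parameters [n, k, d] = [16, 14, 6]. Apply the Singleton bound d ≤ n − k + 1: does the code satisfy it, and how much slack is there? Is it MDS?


Singleton RHS = n − k + 1 = 3, slack = -3, bound violated (no such code; not MDS).

Singleton bound: d ≤ n − k + 1.
Here n = 16, k = 14, so n − k + 1 = 3.
Given d = 6, check d ≤ 3: NO.
Slack = (n − k + 1) − d = -3.
The slack is negative: d = 6 exceeds n − k + 1 = 3 by 3, so the Singleton bound is violated and no linear [16, 14, 6]_16 code can exist. In particular it is not MDS (MDS requires d = n − k + 1 exactly).
Description: the claimed parameters are [16, 14, 6]_16; such a code would be impossible (violates the Singleton bound).


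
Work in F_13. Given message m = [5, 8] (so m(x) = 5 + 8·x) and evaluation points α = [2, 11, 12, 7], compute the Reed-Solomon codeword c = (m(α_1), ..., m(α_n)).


c = [8, 2, 10, 9]

Message polynomial: m(x) = 5 + 8·x (mod 13).
For each evaluation point α_i, compute m(α_i) mod 13:
  α_1 = 2: Horner steps 8 → 8, so m(2) = 8.
  α_2 = 11: Horner steps 8 → 2, so m(11) = 2.
  α_3 = 12: Horner steps 8 → 10, so m(12) = 10.
  α_4 = 7: Horner steps 8 → 9, so m(7) = 9.
Codeword c = [8, 2, 10, 9] ∈ F_13^4.


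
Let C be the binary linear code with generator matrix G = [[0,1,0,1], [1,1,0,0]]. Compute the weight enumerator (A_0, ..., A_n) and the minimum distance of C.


Weight distribution: A_0 = 1, A_2 = 3. Minimum distance d = 2.

Enumerate all 2^2 = 4 messages m ∈ F_2^2.
For each, compute codeword c = mG in F_2^4, then tally its weight.
  m = 00 → c = 0000, weight = 0.
  m = 10 → c = 0101, weight = 2.
  m = 01 → c = 1100, weight = 2.
  m = 11 → c = 1001, weight = 2.
Tally weights:
  weight 0: 1 codewords.
  weight 2: 3 codewords.
Minimum distance d = smallest w > 0 with A_w > 0 = 2.
Sanity: Σ A_w = 4 = 2^2 = 4 ✓.


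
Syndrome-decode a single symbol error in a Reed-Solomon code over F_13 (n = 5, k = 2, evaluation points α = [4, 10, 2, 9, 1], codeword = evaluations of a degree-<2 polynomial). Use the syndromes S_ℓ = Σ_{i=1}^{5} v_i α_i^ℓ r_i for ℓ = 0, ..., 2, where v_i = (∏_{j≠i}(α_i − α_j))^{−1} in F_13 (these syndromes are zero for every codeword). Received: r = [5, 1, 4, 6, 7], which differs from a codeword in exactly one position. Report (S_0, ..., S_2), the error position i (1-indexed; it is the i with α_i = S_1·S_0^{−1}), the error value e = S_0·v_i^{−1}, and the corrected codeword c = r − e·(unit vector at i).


S = (3, 6, 12), error at position 3, error magnitude e = 2, c = [5, 1, 2, 6, 7].

Step 1: column multipliers v_i = (∏_{j≠i}(α_i − α_j))^{−1} mod 13.
  i = 1 (α = 4): (4−10)(4−2)(4−9)(4−1) = (−6)·2·(−5)·3 = 180 ≡ 11, so v_1 = 11^{−1} = 6 (mod 13).
  i = 2 (α = 10): (10−4)(10−2)(10−9)(10−1) = 6·8·1·9 = 432 ≡ 3, so v_2 = 3^{−1} = 9 (mod 13).
  i = 3 (α = 2): (2−4)(2−10)(2−9)(2−1) = (−2)·(−8)·(−7)·1 = −112 ≡ 5, so v_3 = 5^{−1} = 8 (mod 13).
  i = 4 (α = 9): (9−4)(9−10)(9−2)(9−1) = 5·(−1)·7·8 = −280 ≡ 6, so v_4 = 6^{−1} = 11 (mod 13).
  i = 5 (α = 1): (1−4)(1−10)(1−2)(1−9) = (−3)·(−9)·(−1)·(−8) = 216 ≡ 8, so v_5 = 8^{−1} = 5 (mod 13).
  v = [6, 9, 8, 11, 5].
Step 2: syndromes of r = [5, 1, 4, 6, 7] (all sums mod 13).
  S_0 = Σ v_i r_i = 6·5 + 9·1 + 8·4 + 11·6 + 5·7 = 172 ≡ 3.
  S_1 = Σ v_i α_i r_i = 6·4·5 + 9·10·1 + 8·2·4 + 11·9·6 + 5·1·7 = 903 ≡ 6.
  α_i^2 mod 13 = [3, 9, 4, 3, 1].
  S_2 = Σ v_i α_i^2 r_i = 6·3·5 + 9·9·1 + 8·4·4 + 11·3·6 + 5·1·7 = 532 ≡ 12.
  S = (3, 6, 12) ≠ 0, so r is not a codeword (an error is present).
Step 3: locate the error. For a single error e at position i, S_ℓ = v_i·e·α_i^ℓ, so α_err = S_1/S_0.
  S_0^{−1} = 3^{−1} = 9 (mod 13), so α_err = 6·9 = 54 ≡ 2 = α_3. Error position i = 3.
  Consistency check: S_2/S_1 = 12·11 = 132 ≡ 2 = α_err ✓ (single-error assumption holds).
Step 4: error magnitude e = S_0/v_3 = S_0·∏_{j≠3}(α_3 − α_j) = 3·5 = 15 ≡ 2 (mod 13).
Step 5: correct position 3: c_3 = r_3 − e = 4 − 2 ≡ 2 (mod 13). Hence c = [5, 1, 2, 6, 7].
  Check: interpolating c through the α_i gives m(x) = 12 + 8·x (degree < 2) with m(α_i) = c_i for every i, so c is indeed a codeword.
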